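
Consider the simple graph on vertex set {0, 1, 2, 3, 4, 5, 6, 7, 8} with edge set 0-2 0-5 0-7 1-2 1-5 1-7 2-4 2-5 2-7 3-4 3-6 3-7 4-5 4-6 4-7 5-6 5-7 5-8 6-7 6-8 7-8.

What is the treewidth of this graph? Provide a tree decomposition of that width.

Treewidth 3.
One optimal decomposition is:
Bags: B1 = {4, 5, 6, 7}  B2 = {2, 4, 5, 7}  B3 = {5, 6, 7, 8}  B4 = {3, 4, 6, 7}  B5 = {1, 2, 5, 7}  B6 = {0, 2, 5, 7}
Tree: B1–B2, B1–B3, B1–B4, B2–B5, B5–B6

The largest bag has 4 vertices, giving width 3; this decomposition certifies tw(G) ≤ 3. On the other hand G contains the 4-clique {3, 4, 6, 7}. A clique must lie in a single bag of any decomposition, so no decomposition can have width below 3. Therefore the treewidth is 3.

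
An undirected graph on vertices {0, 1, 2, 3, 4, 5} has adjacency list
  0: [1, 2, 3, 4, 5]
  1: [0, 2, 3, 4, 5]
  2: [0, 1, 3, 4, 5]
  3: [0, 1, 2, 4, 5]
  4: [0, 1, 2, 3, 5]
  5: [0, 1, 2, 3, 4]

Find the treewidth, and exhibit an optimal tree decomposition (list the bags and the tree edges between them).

Treewidth 5.
Bags: B1 = {0, 1, 2, 3, 4, 5}
Tree: (single bag)

A single bag containing all 6 vertices is trivially a valid decomposition of width 5. For the lower bound, the 6 vertices {0, 1, 2, 3, 4, 5} are pairwise adjacent, and any tree decomposition puts a clique entirely inside one bag — forcing width ≥ 5. Therefore the treewidth is 5.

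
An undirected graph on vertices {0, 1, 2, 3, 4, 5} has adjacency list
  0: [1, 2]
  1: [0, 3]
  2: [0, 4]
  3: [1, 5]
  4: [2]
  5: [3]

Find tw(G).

1

A width-1 tree decomposition is:
Bags: B1 = {2, 4}  B2 = {0, 2}  B3 = {0, 1}  B4 = {1, 3}  B5 = {3, 5}
Tree: B1–B2, B2–B3, B3–B4, B4–B5
Each bag holds 2 vertices, so the decomposition has width 1, which upper-bounds the treewidth. Since G has at least one edge (e.g. 4–2), it is not an edgeless graph, so tw(G) ≥ 1. Therefore the treewidth is 1.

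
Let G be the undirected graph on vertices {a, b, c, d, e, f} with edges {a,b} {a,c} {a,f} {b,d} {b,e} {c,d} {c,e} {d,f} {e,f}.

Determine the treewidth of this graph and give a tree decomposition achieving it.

Treewidth 3.
One such decomposition:
Bags: B1 = {b, c, d, f}  B2 = {b, c, e, f}  B3 = {a, b, c, f}
Tree: B1–B2, B2–B3

The largest bag has 4 vertices, giving width 3; this decomposition certifies tw(G) ≤ 3. For the lower bound: the 4 vertex sets {b,d}, {c,e}, {f}, {a} are disjoint, each induces a connected subgraph, and every pair is joined by at least one edge of G. Contracting each set to a single vertex therefore yields K_{4} as a minor, and since treewidth is minor-monotone, tw(G) ≥ tw(K_{4}) = 3. The upper and lower bounds meet at 3, so that is the treewidth.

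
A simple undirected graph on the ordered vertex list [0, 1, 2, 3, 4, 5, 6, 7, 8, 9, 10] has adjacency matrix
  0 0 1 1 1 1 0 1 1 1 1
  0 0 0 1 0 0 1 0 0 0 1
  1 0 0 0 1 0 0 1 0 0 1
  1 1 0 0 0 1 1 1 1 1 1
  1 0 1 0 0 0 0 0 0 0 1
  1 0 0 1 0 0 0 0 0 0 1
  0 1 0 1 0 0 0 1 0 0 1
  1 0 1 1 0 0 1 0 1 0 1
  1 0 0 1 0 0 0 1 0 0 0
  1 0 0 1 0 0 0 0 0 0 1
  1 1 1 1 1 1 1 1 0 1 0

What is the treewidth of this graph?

A width-3 tree decomposition is:
Bags: B1 = {0, 3, 7, 10}  B2 = {3, 6, 7, 10}  B3 = {0, 3, 9, 10}  B4 = {0, 3, 7, 8}  B5 = {1, 3, 6, 10}  B6 = {0, 2, 7, 10}  B7 = {0, 3, 5, 10}  B8 = {0, 2, 4, 10}
Tree: B1–B2, B1–B3, B1–B4, B2–B5, B1–B6, B1–B7, B6–B8
The largest bag has 4 vertices, giving width 3; this decomposition certifies tw(G) ≤ 3. On the other hand G contains the 4-clique {0, 3, 7, 8}. A clique must lie in a single bag of any decomposition, so no decomposition can have width below 3. Combining the bounds, tw(G) = 3.

3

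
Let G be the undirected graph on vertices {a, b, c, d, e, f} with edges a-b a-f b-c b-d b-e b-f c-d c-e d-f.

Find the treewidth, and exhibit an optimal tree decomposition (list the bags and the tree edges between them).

Treewidth 2.
Bags: B1 = {b, c, d}  B2 = {b, d, f}  B3 = {b, c, e}  B4 = {a, b, f}
Tree: B1–B2, B1–B3, B2–B4

Each bag holds 3 vertices, so the decomposition has width 2, which upper-bounds the treewidth. On the other hand G contains the 3-clique {b, c, d}. A clique must lie in a single bag of any decomposition, so no decomposition can have width below 2. Hence tw(G) = 2 exactly.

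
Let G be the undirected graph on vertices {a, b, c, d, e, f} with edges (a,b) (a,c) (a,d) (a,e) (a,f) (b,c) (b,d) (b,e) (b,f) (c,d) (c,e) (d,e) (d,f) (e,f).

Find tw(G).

A width-4 tree decomposition is:
Bags: B1 = {a, b, d, e, f}  B2 = {a, b, c, d, e}
Tree: B1–B2
Each bag holds 5 vertices, so the decomposition has width 4, which upper-bounds the treewidth. On the other hand G contains the 5-clique {a, b, c, d, e}. A clique must lie in a single bag of any decomposition, so no decomposition can have width below 4. The upper and lower bounds meet at 4, so that is the treewidth.

4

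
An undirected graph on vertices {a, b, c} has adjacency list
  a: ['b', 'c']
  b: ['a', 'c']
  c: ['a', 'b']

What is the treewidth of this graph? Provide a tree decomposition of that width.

With just one bag of size 3, the width is 3 − 1 = 2, so tw(G) ≤ 2. Conversely, {a, b, c} is a clique of size 3, and the vertices of any clique must share a bag in every tree decomposition; so some bag has ≥ 3 vertices and tw(G) ≥ 2. Combining the bounds, tw(G) = 2.

Treewidth 2.
One optimal decomposition is:
Bags: B1 = {a, b, c}
Tree: (single bag)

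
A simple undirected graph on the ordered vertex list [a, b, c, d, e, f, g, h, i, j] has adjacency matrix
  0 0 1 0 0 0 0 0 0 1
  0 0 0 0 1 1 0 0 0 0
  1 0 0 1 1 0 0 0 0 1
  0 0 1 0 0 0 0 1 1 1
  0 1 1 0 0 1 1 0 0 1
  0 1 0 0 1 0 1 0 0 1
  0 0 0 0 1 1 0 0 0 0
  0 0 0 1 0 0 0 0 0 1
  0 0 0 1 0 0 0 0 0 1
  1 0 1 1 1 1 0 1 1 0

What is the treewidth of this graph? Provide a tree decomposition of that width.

Treewidth 2.
Bags: B1 = {c, d, j}  B2 = {c, e, j}  B3 = {d, h, j}  B4 = {e, f, j}  B5 = {e, f, g}  B6 = {d, i, j}  B7 = {a, c, j}  B8 = {b, e, f}
Tree: B1–B2, B1–B3, B2–B4, B4–B5, B3–B6, B2–B7, B4–B8

Every bag has size at most 3, so the width is 3 − 1 = 2 and tw(G) ≤ 2. On the other hand G contains the 3-clique {e, f, g}. A clique must lie in a single bag of any decomposition, so no decomposition can have width below 2. Therefore the treewidth is 2.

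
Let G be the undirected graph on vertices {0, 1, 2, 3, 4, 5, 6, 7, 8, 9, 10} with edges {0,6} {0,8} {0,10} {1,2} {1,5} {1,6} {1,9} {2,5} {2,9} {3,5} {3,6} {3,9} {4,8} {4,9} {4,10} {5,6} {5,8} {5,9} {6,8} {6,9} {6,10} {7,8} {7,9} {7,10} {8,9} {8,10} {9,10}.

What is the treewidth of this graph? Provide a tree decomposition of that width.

Each bag holds 4 vertices, so the decomposition has width 3, which upper-bounds the treewidth. For the lower bound, the 4 vertices {0, 6, 8, 10} are pairwise adjacent, and any tree decomposition puts a clique entirely inside one bag — forcing width ≥ 3. Therefore the treewidth is 3.

Treewidth 3.
One such decomposition:
Bags: B1 = {5, 6, 8, 9}  B2 = {1, 5, 6, 9}  B3 = {1, 2, 5, 9}  B4 = {6, 8, 9, 10}  B5 = {3, 5, 6, 9}  B6 = {0, 6, 8, 10}  B7 = {7, 8, 9, 10}  B8 = {4, 8, 9, 10}
Tree: B1–B2, B2–B3, B1–B4, B2–B5, B4–B6, B4–B7, B4–B8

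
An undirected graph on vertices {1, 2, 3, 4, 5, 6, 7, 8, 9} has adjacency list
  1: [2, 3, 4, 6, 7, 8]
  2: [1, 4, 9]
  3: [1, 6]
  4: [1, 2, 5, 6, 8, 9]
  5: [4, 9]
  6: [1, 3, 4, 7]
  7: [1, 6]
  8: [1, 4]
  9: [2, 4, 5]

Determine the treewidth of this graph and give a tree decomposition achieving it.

Treewidth 2.
One optimal decomposition is:
Bags: B1 = {1, 2, 4}  B2 = {1, 4, 8}  B3 = {1, 4, 6}  B4 = {1, 6, 7}  B5 = {1, 3, 6}  B6 = {2, 4, 9}  B7 = {4, 5, 9}
Tree: B1–B2, B1–B3, B3–B4, B4–B5, B1–B6, B6–B7

Each bag holds 3 vertices, so the decomposition has width 2, which upper-bounds the treewidth. For the lower bound, the 3 vertices {1, 3, 6} are pairwise adjacent, and any tree decomposition puts a clique entirely inside one bag — forcing width ≥ 2. Combining the bounds, tw(G) = 2.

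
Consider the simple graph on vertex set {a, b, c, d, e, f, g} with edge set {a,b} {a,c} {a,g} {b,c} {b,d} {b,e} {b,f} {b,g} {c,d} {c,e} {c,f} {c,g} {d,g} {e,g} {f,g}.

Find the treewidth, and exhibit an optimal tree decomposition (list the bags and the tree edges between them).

Treewidth 3.
One such decomposition:
Bags: B1 = {b, c, f, g}  B2 = {b, c, e, g}  B3 = {a, b, c, g}  B4 = {b, c, d, g}
Tree: B1–B2, B1–B3, B3–B4

Each bag holds 4 vertices, so the decomposition has width 3, which upper-bounds the treewidth. For the lower bound, the 4 vertices {b, c, d, g} are pairwise adjacent, and any tree decomposition puts a clique entirely inside one bag — forcing width ≥ 3. Combining the bounds, tw(G) = 3.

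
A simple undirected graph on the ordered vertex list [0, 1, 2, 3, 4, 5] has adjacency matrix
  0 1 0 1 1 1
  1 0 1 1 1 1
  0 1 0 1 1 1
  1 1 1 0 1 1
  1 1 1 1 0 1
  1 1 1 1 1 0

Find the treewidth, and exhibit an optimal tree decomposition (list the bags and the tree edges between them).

Each bag holds 5 vertices, so the decomposition has width 4, which upper-bounds the treewidth. Conversely, {0, 1, 3, 4, 5} is a clique of size 5, and the vertices of any clique must share a bag in every tree decomposition; so some bag has ≥ 5 vertices and tw(G) ≥ 4. Hence tw(G) = 4 exactly.

Treewidth 4.
One optimal decomposition is:
Bags: B1 = {1, 2, 3, 4, 5}  B2 = {0, 1, 3, 4, 5}
Tree: B1–B2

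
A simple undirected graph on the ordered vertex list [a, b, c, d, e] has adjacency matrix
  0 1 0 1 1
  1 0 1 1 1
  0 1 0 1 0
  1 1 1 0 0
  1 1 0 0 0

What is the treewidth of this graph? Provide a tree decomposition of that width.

Treewidth 2.
One optimal decomposition is:
Bags: B1 = {a, b, d}  B2 = {b, c, d}  B3 = {a, b, e}
Tree: B1–B2, B1–B3

Every bag has size at most 3, so the width is 3 − 1 = 2 and tw(G) ≤ 2. Conversely, {b, c, d} is a clique of size 3, and the vertices of any clique must share a bag in every tree decomposition; so some bag has ≥ 3 vertices and tw(G) ≥ 2. The upper and lower bounds meet at 2, so that is the treewidth.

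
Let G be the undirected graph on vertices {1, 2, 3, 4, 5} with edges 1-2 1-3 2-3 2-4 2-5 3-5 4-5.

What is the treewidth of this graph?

2

A width-2 tree decomposition is:
Bags: B1 = {2, 4, 5}  B2 = {2, 3, 5}  B3 = {1, 2, 3}
Tree: B1–B2, B2–B3
The largest bag has 3 vertices, giving width 2; this decomposition certifies tw(G) ≤ 2. On the other hand G contains the 3-clique {1, 2, 3}. A clique must lie in a single bag of any decomposition, so no decomposition can have width below 2. Therefore the treewidth is 2.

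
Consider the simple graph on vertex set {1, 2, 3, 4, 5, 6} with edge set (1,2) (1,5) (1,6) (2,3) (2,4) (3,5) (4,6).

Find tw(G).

2

A width-2 tree decomposition is:
Bags: B1 = {2, 4, 6}  B2 = {1, 2, 6}  B3 = {1, 2, 3}  B4 = {1, 3, 5}
Tree: B1–B2, B2–B3, B3–B4
Every bag has size at most 3, so the width is 3 − 1 = 2 and tw(G) ≤ 2. For the lower bound, G contains the cycle 4–6–1–2–4, so G is not a forest; only forests have treewidth ≤ 1, hence tw(G) ≥ 2. Therefore the treewidth is 2.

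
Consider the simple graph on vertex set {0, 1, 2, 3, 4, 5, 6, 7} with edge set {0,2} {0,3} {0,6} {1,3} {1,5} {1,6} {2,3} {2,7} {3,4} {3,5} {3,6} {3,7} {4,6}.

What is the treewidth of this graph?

2

A width-2 tree decomposition is:
Bags: B1 = {0, 3, 6}  B2 = {1, 3, 6}  B3 = {3, 4, 6}  B4 = {0, 2, 3}  B5 = {2, 3, 7}  B6 = {1, 3, 5}
Tree: B1–B2, B1–B3, B1–B4, B4–B5, B2–B6
Each bag holds 3 vertices, so the decomposition has width 2, which upper-bounds the treewidth. For the lower bound, the 3 vertices {0, 2, 3} are pairwise adjacent, and any tree decomposition puts a clique entirely inside one bag — forcing width ≥ 2. The upper and lower bounds meet at 2, so that is the treewidth.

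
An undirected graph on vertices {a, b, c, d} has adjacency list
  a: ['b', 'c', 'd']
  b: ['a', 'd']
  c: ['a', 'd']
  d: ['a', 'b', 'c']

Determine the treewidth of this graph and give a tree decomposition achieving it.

Every bag has size at most 3, so the width is 3 − 1 = 2 and tw(G) ≤ 2. On the other hand G contains the 3-clique {a, c, d}. A clique must lie in a single bag of any decomposition, so no decomposition can have width below 2. Therefore the treewidth is 2.

Treewidth 2.
One such decomposition:
Bags: B1 = {a, b, d}  B2 = {a, c, d}
Tree: B1–B2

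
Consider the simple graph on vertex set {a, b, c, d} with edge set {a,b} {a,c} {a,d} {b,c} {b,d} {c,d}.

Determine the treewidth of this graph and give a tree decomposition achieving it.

With just one bag of size 4, the width is 4 − 1 = 3, so tw(G) ≤ 3. For the lower bound, the 4 vertices {a, b, c, d} are pairwise adjacent, and any tree decomposition puts a clique entirely inside one bag — forcing width ≥ 3. Therefore the treewidth is 3.

Treewidth 3.
Bags: B1 = {a, b, c, d}
Tree: (single bag)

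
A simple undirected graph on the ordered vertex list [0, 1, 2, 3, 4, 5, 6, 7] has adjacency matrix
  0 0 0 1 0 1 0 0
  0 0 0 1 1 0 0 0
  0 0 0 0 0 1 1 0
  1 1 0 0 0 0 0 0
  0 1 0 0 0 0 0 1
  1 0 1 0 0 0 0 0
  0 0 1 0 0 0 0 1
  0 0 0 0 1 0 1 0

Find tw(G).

A width-2 tree decomposition is:
Bags: B1 = {0, 2, 5}  B2 = {0, 2, 3}  B3 = {1, 2, 3}  B4 = {1, 2, 4}  B5 = {2, 4, 7}  B6 = {2, 6, 7}
Tree: B1–B2, B2–B3, B3–B4, B4–B5, B5–B6
Each bag holds 3 vertices, so the decomposition has width 2, which upper-bounds the treewidth. The edges 2–5–0–3–1–4–7–6–2 form a cycle, so G is not a tree and its treewidth is at least 2. The upper and lower bounds meet at 2, so that is the treewidth.

2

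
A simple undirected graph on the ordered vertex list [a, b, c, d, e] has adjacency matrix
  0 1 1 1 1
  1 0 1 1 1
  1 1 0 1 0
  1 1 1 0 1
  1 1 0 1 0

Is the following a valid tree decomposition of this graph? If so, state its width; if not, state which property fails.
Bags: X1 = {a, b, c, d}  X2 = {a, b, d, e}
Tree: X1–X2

Checking the three conditions: (i) the bags cover all of {a, b, c, d, e}; (ii) for each edge, some bag contains both endpoints; (iii) the bags containing any fixed vertex form a subtree. All hold, so the decomposition is valid with width 4 − 1 = 3.

Yes; width 3.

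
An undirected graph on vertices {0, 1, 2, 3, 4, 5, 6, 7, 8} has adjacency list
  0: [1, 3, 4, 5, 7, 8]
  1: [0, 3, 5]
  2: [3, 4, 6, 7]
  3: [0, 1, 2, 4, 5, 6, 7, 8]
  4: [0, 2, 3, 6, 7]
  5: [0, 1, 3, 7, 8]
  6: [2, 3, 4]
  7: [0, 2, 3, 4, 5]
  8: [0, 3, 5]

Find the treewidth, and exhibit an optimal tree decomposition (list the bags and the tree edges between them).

Treewidth 3.
One such decomposition:
Bags: B1 = {0, 3, 4, 7}  B2 = {2, 3, 4, 7}  B3 = {2, 3, 4, 6}  B4 = {0, 3, 5, 7}  B5 = {0, 3, 5, 8}  B6 = {0, 1, 3, 5}
Tree: B1–B2, B2–B3, B1–B4, B4–B5, B4–B6

Each bag holds 4 vertices, so the decomposition has width 3, which upper-bounds the treewidth. On the other hand G contains the 4-clique {0, 3, 4, 7}. A clique must lie in a single bag of any decomposition, so no decomposition can have width below 3. Combining the bounds, tw(G) = 3.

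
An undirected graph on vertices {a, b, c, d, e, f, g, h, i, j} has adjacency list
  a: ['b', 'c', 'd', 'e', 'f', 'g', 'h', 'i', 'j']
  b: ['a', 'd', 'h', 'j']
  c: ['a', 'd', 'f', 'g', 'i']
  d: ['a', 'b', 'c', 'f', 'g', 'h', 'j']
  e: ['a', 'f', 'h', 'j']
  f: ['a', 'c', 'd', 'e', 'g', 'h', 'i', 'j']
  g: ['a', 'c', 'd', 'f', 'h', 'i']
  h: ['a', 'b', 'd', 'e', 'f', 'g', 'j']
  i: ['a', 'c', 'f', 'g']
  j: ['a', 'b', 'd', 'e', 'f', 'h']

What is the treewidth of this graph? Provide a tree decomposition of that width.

The largest bag has 5 vertices, giving width 4; this decomposition certifies tw(G) ≤ 4. On the other hand G contains the 5-clique {a, d, f, g, h}. A clique must lie in a single bag of any decomposition, so no decomposition can have width below 4. Therefore the treewidth is 4.

Treewidth 4.
One optimal decomposition is:
Bags: B1 = {a, d, f, h, j}  B2 = {a, e, f, h, j}  B3 = {a, d, f, g, h}  B4 = {a, c, d, f, g}  B5 = {a, c, f, g, i}  B6 = {a, b, d, h, j}
Tree: B1–B2, B1–B3, B3–B4, B4–B5, B1–B6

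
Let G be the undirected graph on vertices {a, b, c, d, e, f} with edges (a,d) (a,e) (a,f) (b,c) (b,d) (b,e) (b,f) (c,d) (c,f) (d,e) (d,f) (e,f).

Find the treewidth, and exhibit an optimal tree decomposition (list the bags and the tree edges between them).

Each bag holds 4 vertices, so the decomposition has width 3, which upper-bounds the treewidth. For the lower bound, the 4 vertices {a, d, e, f} are pairwise adjacent, and any tree decomposition puts a clique entirely inside one bag — forcing width ≥ 3. Hence tw(G) = 3 exactly.

Treewidth 3.
One such decomposition:
Bags: B1 = {b, d, e, f}  B2 = {a, d, e, f}  B3 = {b, c, d, f}
Tree: B1–B2, B1–B3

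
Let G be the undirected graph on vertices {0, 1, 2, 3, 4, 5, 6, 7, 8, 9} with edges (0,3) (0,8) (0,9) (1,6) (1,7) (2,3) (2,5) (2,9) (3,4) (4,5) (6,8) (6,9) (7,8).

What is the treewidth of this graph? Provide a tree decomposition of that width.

Every bag has size at most 3, so the width is 3 − 1 = 2 and tw(G) ≤ 2. Since 7–1–6–8–7 is a cycle in G, G is not acyclic. Forests are exactly the graphs of treewidth ≤ 1, so tw(G) ≥ 2. Combining the bounds, tw(G) = 2.

Treewidth 2.
Bags: B1 = {1, 7, 8}  B2 = {1, 6, 8}  B3 = {0, 6, 8}  B4 = {0, 6, 9}  B5 = {0, 3, 9}  B6 = {2, 3, 9}  B7 = {2, 3, 4}  B8 = {2, 4, 5}
Tree: B1–B2, B2–B3, B3–B4, B4–B5, B5–B6, B6–B7, B7–B8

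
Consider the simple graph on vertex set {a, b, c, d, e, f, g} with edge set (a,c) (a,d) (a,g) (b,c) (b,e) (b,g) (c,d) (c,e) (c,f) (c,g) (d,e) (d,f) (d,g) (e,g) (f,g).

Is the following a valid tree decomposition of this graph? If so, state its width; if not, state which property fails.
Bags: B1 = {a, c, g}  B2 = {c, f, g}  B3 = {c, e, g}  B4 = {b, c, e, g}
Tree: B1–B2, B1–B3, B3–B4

A tree decomposition must satisfy three properties: every vertex lies in some bag; for every edge, both endpoints lie together in some bag; and for every vertex, the bags containing it form a connected subtree. Here vertex d appears in no bag, so the decomposition is invalid.

No — vertex d appears in no bag.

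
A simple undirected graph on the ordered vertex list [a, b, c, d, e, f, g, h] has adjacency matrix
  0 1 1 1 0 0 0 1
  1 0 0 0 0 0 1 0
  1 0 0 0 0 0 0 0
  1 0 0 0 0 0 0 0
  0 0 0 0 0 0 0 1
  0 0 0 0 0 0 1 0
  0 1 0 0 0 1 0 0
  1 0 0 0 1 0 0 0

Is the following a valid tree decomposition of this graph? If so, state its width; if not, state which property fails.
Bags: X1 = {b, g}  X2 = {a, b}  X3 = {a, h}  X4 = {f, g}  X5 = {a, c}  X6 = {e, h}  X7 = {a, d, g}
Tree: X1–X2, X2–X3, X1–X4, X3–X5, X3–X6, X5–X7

A tree decomposition must satisfy three properties: every vertex lies in some bag; for every edge, both endpoints lie together in some bag; and for every vertex, the bags containing it form a connected subtree. Here bags containing vertex g are not connected in the tree, so the decomposition is invalid.

No — bags containing vertex g are not connected in the tree.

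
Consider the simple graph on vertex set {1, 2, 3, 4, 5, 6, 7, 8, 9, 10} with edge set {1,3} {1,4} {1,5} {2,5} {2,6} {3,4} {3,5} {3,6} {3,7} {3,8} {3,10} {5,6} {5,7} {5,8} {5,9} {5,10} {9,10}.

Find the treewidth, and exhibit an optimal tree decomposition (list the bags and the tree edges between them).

Each bag holds 3 vertices, so the decomposition has width 2, which upper-bounds the treewidth. For the lower bound, the 3 vertices {1, 3, 4} are pairwise adjacent, and any tree decomposition puts a clique entirely inside one bag — forcing width ≥ 2. Therefore the treewidth is 2.

Treewidth 2.
One optimal decomposition is:
Bags: B1 = {3, 5, 6}  B2 = {3, 5, 10}  B3 = {1, 3, 5}  B4 = {2, 5, 6}  B5 = {5, 9, 10}  B6 = {3, 5, 8}  B7 = {3, 5, 7}  B8 = {1, 3, 4}
Tree: B1–B2, B2–B3, B1–B4, B2–B5, B2–B6, B2–B7, B3–B8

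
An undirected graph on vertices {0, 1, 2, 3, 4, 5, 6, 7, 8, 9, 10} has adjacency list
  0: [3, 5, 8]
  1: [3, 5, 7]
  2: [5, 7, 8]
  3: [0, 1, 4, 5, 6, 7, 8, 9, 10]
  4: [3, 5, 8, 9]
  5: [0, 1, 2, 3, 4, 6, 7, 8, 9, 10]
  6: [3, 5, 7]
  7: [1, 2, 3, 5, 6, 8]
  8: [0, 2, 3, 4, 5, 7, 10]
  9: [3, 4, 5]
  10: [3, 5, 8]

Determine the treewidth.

3

A width-3 tree decomposition is:
Bags: B1 = {3, 5, 7, 8}  B2 = {2, 5, 7, 8}  B3 = {3, 5, 8, 10}  B4 = {3, 5, 6, 7}  B5 = {1, 3, 5, 7}  B6 = {0, 3, 5, 8}  B7 = {3, 4, 5, 8}  B8 = {3, 4, 5, 9}
Tree: B1–B2, B1–B3, B1–B4, B4–B5, B1–B6, B3–B7, B7–B8
Each bag holds 4 vertices, so the decomposition has width 3, which upper-bounds the treewidth. For the lower bound, the 4 vertices {2, 5, 7, 8} are pairwise adjacent, and any tree decomposition puts a clique entirely inside one bag — forcing width ≥ 3. Combining the bounds, tw(G) = 3.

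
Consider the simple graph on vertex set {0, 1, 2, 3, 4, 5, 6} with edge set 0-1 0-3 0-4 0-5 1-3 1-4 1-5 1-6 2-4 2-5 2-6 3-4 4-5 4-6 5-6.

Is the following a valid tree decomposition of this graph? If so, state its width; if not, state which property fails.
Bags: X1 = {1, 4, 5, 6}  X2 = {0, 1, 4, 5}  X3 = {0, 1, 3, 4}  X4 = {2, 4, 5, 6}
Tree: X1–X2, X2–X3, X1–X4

Vertex coverage: the bags together contain {0, 1, 2, 3, 4, 5, 6}, the full vertex set. Edge coverage: each edge of G has both endpoints in at least one bag. Running intersection: for every vertex, the bags containing it form a connected subtree. All three properties hold, so this is a valid tree decomposition of width max|bag| − 1 = 3, and hence tw(G) ≤ 3.

Yes; width 3.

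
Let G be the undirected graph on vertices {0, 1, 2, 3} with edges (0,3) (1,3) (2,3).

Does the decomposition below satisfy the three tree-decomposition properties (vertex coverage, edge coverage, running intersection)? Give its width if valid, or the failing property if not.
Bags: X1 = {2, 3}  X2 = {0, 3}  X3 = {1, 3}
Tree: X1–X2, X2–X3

Checking the three conditions: (i) the bags cover all of {0, 1, 2, 3}; (ii) for each edge, some bag contains both endpoints; (iii) the bags containing any fixed vertex form a subtree. All hold, so the decomposition is valid with width 2 − 1 = 1.

Yes; width 1.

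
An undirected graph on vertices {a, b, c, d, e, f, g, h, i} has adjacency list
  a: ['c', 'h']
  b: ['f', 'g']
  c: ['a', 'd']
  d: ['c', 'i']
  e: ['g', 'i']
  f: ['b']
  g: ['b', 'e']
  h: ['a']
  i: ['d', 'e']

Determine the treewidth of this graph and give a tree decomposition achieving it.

Treewidth 1.
Bags: B1 = {a, h}  B2 = {a, c}  B3 = {c, d}  B4 = {d, i}  B5 = {e, i}  B6 = {e, g}  B7 = {b, g}  B8 = {b, f}
Tree: B1–B2, B2–B3, B3–B4, B4–B5, B5–B6, B6–B7, B7–B8

The largest bag has 2 vertices, giving width 1; this decomposition certifies tw(G) ≤ 1. G has an edge, so its treewidth is at least 1. Hence tw(G) = 1 exactly.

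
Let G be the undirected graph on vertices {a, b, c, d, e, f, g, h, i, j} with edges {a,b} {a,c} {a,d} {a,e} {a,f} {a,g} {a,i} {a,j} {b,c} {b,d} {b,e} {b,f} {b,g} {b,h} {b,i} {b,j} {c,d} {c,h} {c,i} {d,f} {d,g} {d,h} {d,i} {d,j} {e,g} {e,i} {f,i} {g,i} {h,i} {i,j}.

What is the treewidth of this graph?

4

A width-4 tree decomposition is:
Bags: B1 = {a, b, d, g, i}  B2 = {a, b, c, d, i}  B3 = {b, c, d, h, i}  B4 = {a, b, e, g, i}  B5 = {a, b, d, f, i}  B6 = {a, b, d, i, j}
Tree: B1–B2, B2–B3, B1–B4, B2–B5, B1–B6
Every bag has size at most 5, so the width is 5 − 1 = 4 and tw(G) ≤ 4. On the other hand G contains the 5-clique {b, c, d, h, i}. A clique must lie in a single bag of any decomposition, so no decomposition can have width below 4. Combining the bounds, tw(G) = 4.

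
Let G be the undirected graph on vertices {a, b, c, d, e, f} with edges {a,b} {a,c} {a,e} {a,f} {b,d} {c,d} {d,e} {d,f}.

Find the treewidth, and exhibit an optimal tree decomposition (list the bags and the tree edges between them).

Each bag holds 3 vertices, so the decomposition has width 2, which upper-bounds the treewidth. Since a–c–d–f–a is a cycle in G, G is not acyclic. Forests are exactly the graphs of treewidth ≤ 1, so tw(G) ≥ 2. Therefore the treewidth is 2.

Treewidth 2.
One such decomposition:
Bags: B1 = {a, c, d}  B2 = {a, d, f}  B3 = {a, b, d}  B4 = {a, d, e}
Tree: B1–B2, B2–B3, B3–B4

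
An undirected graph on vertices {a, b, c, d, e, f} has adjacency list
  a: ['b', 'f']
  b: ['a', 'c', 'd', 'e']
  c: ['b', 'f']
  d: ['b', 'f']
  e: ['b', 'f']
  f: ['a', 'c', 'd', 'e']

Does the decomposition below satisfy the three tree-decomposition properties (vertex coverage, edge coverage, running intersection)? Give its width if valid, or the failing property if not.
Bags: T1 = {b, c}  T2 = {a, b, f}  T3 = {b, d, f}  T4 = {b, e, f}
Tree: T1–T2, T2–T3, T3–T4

A tree decomposition must satisfy three properties: every vertex lies in some bag; for every edge, both endpoints lie together in some bag; and for every vertex, the bags containing it form a connected subtree. Here edge (f,c) lies in no bag, so the decomposition is invalid.

No — edge (f,c) lies in no bag.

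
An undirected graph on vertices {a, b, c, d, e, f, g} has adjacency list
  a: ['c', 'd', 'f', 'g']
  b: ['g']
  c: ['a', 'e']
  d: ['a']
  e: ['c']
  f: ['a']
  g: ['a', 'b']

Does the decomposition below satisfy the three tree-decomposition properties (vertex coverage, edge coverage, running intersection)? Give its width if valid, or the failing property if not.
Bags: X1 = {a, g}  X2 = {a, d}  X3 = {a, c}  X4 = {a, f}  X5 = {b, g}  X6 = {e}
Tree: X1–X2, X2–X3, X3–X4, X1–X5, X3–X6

No — edge (c,e) lies in no bag.

A tree decomposition must satisfy three properties: every vertex lies in some bag; for every edge, both endpoints lie together in some bag; and for every vertex, the bags containing it form a connected subtree. Here edge (c,e) lies in no bag, so the decomposition is invalid.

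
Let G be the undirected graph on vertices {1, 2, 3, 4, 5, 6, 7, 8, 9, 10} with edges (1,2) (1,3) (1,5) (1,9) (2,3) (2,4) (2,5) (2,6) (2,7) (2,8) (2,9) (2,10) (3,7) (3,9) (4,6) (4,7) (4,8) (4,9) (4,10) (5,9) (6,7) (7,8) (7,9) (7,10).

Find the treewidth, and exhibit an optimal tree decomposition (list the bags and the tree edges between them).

The largest bag has 4 vertices, giving width 3; this decomposition certifies tw(G) ≤ 3. For the lower bound, the 4 vertices {1, 2, 3, 9} are pairwise adjacent, and any tree decomposition puts a clique entirely inside one bag — forcing width ≥ 3. The upper and lower bounds meet at 3, so that is the treewidth.

Treewidth 3.
One optimal decomposition is:
Bags: B1 = {2, 4, 7, 9}  B2 = {2, 3, 7, 9}  B3 = {2, 4, 7, 10}  B4 = {2, 4, 7, 8}  B5 = {1, 2, 3, 9}  B6 = {2, 4, 6, 7}  B7 = {1, 2, 5, 9}
Tree: B1–B2, B1–B3, B1–B4, B2–B5, B1–B6, B5–B7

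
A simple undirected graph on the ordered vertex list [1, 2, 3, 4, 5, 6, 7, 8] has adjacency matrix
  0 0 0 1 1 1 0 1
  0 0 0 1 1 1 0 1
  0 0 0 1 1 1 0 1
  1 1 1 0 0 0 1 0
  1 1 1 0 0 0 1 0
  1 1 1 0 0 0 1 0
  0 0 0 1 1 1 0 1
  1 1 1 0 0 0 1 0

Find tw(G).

4

A width-4 tree decomposition is:
Bags: B1 = {1, 2, 3, 7, 8}  B2 = {1, 2, 3, 4, 7}  B3 = {1, 2, 3, 6, 7}  B4 = {1, 2, 3, 5, 7}
Tree: B1–B2, B2–B3, B3–B4
The largest bag has 5 vertices, giving width 4; this decomposition certifies tw(G) ≤ 4. For the lower bound: the 5 vertex sets {1,8}, {2,4}, {6,7}, {3}, {5} are disjoint, each induces a connected subgraph, and every pair is joined by at least one edge of G. Contracting each set to a single vertex therefore yields K_{5} as a minor, and since treewidth is minor-monotone, tw(G) ≥ tw(K_{5}) = 4. Hence tw(G) = 4 exactly.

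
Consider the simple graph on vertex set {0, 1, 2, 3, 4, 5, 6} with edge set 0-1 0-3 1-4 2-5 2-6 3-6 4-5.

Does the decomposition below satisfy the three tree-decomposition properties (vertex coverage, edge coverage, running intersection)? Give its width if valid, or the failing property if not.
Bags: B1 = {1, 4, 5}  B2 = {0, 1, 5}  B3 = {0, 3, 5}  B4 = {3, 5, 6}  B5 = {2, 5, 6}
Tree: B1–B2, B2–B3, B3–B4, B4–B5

Yes; width 2.

Checking the three conditions: (i) the bags cover all of {0, 1, 2, 3, 4, 5, 6}; (ii) for each edge, some bag contains both endpoints; (iii) the bags containing any fixed vertex form a subtree. All hold, so the decomposition is valid with width 3 − 1 = 2.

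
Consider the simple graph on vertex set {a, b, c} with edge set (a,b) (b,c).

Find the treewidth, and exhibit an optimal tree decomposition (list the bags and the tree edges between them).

Treewidth 1.
One such decomposition:
Bags: B1 = {a, b}  B2 = {b, c}
Tree: B1–B2

Every bag has size at most 2, so the width is 2 − 1 = 1 and tw(G) ≤ 1. Since G has at least one edge (e.g. b–a), it is not an edgeless graph, so tw(G) ≥ 1. Combining the bounds, tw(G) = 1.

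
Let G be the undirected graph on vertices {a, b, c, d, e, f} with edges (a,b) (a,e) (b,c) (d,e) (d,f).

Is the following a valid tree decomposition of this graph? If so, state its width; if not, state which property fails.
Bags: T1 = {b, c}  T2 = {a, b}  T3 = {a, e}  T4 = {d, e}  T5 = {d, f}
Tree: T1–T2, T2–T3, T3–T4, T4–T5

Vertex coverage: the bags together contain {a, b, c, d, e, f}, the full vertex set. Edge coverage: each edge of G has both endpoints in at least one bag. Running intersection: for every vertex, the bags containing it form a connected subtree. All three properties hold, so this is a valid tree decomposition of width max|bag| − 1 = 1, and hence tw(G) ≤ 1.

Yes; width 1.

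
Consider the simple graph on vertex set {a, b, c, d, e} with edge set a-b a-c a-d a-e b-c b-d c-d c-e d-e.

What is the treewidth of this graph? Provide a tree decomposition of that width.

Every bag has size at most 4, so the width is 4 − 1 = 3 and tw(G) ≤ 3. For the lower bound, the 4 vertices {a, c, d, e} are pairwise adjacent, and any tree decomposition puts a clique entirely inside one bag — forcing width ≥ 3. Hence tw(G) = 3 exactly.

Treewidth 3.
One optimal decomposition is:
Bags: B1 = {a, c, d, e}  B2 = {a, b, c, d}
Tree: B1–B2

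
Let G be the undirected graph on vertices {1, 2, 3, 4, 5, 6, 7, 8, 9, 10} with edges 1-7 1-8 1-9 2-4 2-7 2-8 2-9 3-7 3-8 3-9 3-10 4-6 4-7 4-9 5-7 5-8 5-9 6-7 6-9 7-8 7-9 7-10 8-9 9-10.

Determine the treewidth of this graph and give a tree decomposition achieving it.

Every bag has size at most 4, so the width is 4 − 1 = 3 and tw(G) ≤ 3. On the other hand G contains the 4-clique {1, 7, 8, 9}. A clique must lie in a single bag of any decomposition, so no decomposition can have width below 3. Therefore the treewidth is 3.

Treewidth 3.
One optimal decomposition is:
Bags: B1 = {2, 4, 7, 9}  B2 = {2, 7, 8, 9}  B3 = {3, 7, 8, 9}  B4 = {1, 7, 8, 9}  B5 = {5, 7, 8, 9}  B6 = {4, 6, 7, 9}  B7 = {3, 7, 9, 10}
Tree: B1–B2, B2–B3, B3–B4, B3–B5, B1–B6, B3–B7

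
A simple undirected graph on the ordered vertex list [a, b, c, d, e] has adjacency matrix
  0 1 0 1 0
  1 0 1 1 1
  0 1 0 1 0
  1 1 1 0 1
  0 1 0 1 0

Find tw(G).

A width-2 tree decomposition is:
Bags: B1 = {b, d, e}  B2 = {a, b, d}  B3 = {b, c, d}
Tree: B1–B2, B1–B3
Every bag has size at most 3, so the width is 3 − 1 = 2 and tw(G) ≤ 2. Conversely, {b, d, e} is a clique of size 3, and the vertices of any clique must share a bag in every tree decomposition; so some bag has ≥ 3 vertices and tw(G) ≥ 2. The upper and lower bounds meet at 2, so that is the treewidth.

2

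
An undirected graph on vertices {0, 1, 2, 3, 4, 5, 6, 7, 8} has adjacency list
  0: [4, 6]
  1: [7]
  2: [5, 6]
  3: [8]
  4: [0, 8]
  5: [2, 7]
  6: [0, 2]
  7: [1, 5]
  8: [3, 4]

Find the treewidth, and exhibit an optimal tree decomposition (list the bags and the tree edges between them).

Treewidth 1.
One optimal decomposition is:
Bags: B1 = {1, 7}  B2 = {5, 7}  B3 = {2, 5}  B4 = {2, 6}  B5 = {0, 6}  B6 = {0, 4}  B7 = {4, 8}  B8 = {3, 8}
Tree: B1–B2, B2–B3, B3–B4, B4–B5, B5–B6, B6–B7, B7–B8

Each bag holds 2 vertices, so the decomposition has width 1, which upper-bounds the treewidth. Since G has at least one edge (e.g. 1–7), it is not an edgeless graph, so tw(G) ≥ 1. Therefore the treewidth is 1.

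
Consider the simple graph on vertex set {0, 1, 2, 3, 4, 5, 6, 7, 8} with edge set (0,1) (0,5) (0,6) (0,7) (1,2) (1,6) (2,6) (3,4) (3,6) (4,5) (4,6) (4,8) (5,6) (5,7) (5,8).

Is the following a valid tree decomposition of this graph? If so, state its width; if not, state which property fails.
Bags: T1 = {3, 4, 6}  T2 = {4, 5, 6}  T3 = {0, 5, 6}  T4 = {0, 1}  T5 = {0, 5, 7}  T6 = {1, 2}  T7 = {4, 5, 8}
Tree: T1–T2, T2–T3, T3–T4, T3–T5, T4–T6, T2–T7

No — edge (6,1) lies in no bag.

A tree decomposition must satisfy three properties: every vertex lies in some bag; for every edge, both endpoints lie together in some bag; and for every vertex, the bags containing it form a connected subtree. Here edge (6,1) lies in no bag, so the decomposition is invalid.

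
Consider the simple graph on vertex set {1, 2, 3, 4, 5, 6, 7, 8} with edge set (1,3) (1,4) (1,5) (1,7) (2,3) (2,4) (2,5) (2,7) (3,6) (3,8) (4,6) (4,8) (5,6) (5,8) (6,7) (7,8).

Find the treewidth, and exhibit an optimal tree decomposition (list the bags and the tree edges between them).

Every bag has size at most 5, so the width is 5 − 1 = 4 and tw(G) ≤ 4. For the lower bound: the 5 vertex sets {5,6}, {1,4}, {7,8}, {3}, {2} are disjoint, each induces a connected subgraph, and every pair is joined by at least one edge of G. Contracting each set to a single vertex therefore yields K_{5} as a minor, and since treewidth is minor-monotone, tw(G) ≥ tw(K_{5}) = 4. Therefore the treewidth is 4.

Treewidth 4.
One optimal decomposition is:
Bags: B1 = {3, 4, 5, 6, 7}  B2 = {1, 3, 4, 5, 7}  B3 = {3, 4, 5, 7, 8}  B4 = {2, 3, 4, 5, 7}
Tree: B1–B2, B2–B3, B3–B4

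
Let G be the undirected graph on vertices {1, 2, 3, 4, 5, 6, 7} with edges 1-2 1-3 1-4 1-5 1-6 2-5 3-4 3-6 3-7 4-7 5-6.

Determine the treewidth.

A width-2 tree decomposition is:
Bags: B1 = {1, 3, 6}  B2 = {1, 3, 4}  B3 = {1, 5, 6}  B4 = {1, 2, 5}  B5 = {3, 4, 7}
Tree: B1–B2, B1–B3, B3–B4, B2–B5
Each bag holds 3 vertices, so the decomposition has width 2, which upper-bounds the treewidth. On the other hand G contains the 3-clique {1, 2, 5}. A clique must lie in a single bag of any decomposition, so no decomposition can have width below 2. Therefore the treewidth is 2.

2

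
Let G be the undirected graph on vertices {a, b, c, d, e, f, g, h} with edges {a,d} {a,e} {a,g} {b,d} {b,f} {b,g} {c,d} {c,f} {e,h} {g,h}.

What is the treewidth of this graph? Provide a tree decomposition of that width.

Treewidth 2.
Bags: B1 = {e, g, h}  B2 = {a, e, g}  B3 = {a, b, g}  B4 = {a, b, d}  B5 = {b, d, f}  B6 = {c, d, f}
Tree: B1–B2, B2–B3, B3–B4, B4–B5, B5–B6

The largest bag has 3 vertices, giving width 2; this decomposition certifies tw(G) ≤ 2. Since h–e–a–g–h is a cycle in G, G is not acyclic. Forests are exactly the graphs of treewidth ≤ 1, so tw(G) ≥ 2. The upper and lower bounds meet at 2, so that is the treewidth.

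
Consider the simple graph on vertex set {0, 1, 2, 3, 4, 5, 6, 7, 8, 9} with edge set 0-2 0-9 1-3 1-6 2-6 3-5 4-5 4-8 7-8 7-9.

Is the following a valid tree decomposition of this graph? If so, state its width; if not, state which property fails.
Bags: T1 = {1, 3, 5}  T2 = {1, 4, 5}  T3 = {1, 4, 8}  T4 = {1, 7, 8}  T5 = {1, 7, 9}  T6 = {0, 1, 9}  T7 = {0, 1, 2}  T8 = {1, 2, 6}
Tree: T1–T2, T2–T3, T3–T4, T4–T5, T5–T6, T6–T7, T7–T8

Vertex coverage: the bags together contain {0, 1, 2, 3, 4, 5, 6, 7, 8, 9}, the full vertex set. Edge coverage: each edge of G has both endpoints in at least one bag. Running intersection: for every vertex, the bags containing it form a connected subtree. All three properties hold, so this is a valid tree decomposition of width max|bag| − 1 = 2, and hence tw(G) ≤ 2.

Yes; width 2.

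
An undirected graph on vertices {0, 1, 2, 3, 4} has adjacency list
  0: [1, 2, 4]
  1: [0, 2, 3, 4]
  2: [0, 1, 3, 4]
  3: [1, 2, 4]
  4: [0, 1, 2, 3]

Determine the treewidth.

A width-3 tree decomposition is:
Bags: B1 = {0, 1, 2, 4}  B2 = {1, 2, 3, 4}
Tree: B1–B2
The largest bag has 4 vertices, giving width 3; this decomposition certifies tw(G) ≤ 3. For the lower bound, the 4 vertices {0, 1, 2, 4} are pairwise adjacent, and any tree decomposition puts a clique entirely inside one bag — forcing width ≥ 3. Hence tw(G) = 3 exactly.

3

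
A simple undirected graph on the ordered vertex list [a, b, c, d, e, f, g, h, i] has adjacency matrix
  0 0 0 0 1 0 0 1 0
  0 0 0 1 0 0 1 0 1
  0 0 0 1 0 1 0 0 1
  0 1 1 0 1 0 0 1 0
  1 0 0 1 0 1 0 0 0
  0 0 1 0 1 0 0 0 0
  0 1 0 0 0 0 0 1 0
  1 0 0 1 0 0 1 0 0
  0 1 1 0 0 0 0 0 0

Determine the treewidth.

A width-3 tree decomposition is:
Bags: B1 = {b, c, f, i}  B2 = {b, c, d, f}  B3 = {b, d, e, f}  B4 = {b, d, e, g}  B5 = {d, e, g, h}  B6 = {a, e, g, h}
Tree: B1–B2, B2–B3, B3–B4, B4–B5, B5–B6
Each bag holds 4 vertices, so the decomposition has width 3, which upper-bounds the treewidth. For the lower bound: the 4 vertex sets {c,f,i}, {b}, {d}, {a,e,g,h} are disjoint, each induces a connected subgraph, and every pair is joined by at least one edge of G. Contracting each set to a single vertex therefore yields K_{4} as a minor, and since treewidth is minor-monotone, tw(G) ≥ tw(K_{4}) = 3. Hence tw(G) = 3 exactly.

3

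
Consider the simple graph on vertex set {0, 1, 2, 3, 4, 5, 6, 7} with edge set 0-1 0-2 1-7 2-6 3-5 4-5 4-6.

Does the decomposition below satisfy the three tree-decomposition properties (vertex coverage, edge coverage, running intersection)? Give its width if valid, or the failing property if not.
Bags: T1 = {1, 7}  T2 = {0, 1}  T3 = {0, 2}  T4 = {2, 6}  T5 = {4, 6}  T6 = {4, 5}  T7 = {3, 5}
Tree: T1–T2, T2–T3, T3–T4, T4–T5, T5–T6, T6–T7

Every vertex of G appears in some bag (union = {0, 1, 2, 3, 4, 5, 6, 7}); every edge is covered by a bag; and for each vertex v the set of bags containing v is connected in the bag tree. The decomposition is therefore valid. The largest bag has 2 vertices, so the width is 1.

Yes; width 1.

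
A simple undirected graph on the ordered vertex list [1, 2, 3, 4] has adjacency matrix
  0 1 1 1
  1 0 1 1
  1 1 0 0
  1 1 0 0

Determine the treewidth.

A width-2 tree decomposition is:
Bags: B1 = {1, 2, 3}  B2 = {1, 2, 4}
Tree: B1–B2
The largest bag has 3 vertices, giving width 2; this decomposition certifies tw(G) ≤ 2. On the other hand G contains the 3-clique {1, 2, 3}. A clique must lie in a single bag of any decomposition, so no decomposition can have width below 2. Combining the bounds, tw(G) = 2.

2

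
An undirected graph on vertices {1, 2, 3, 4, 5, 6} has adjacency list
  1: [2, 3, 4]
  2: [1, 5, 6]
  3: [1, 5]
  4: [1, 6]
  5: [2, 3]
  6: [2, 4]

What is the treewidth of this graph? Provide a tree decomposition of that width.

Each bag holds 3 vertices, so the decomposition has width 2, which upper-bounds the treewidth. The edges 3–5–2–1–3 form a cycle, so G is not a tree and its treewidth is at least 2. Therefore the treewidth is 2.

Treewidth 2.
One such decomposition:
Bags: B1 = {1, 3, 5}  B2 = {1, 2, 5}  B3 = {1, 2, 4}  B4 = {2, 4, 6}
Tree: B1–B2, B2–B3, B3–B4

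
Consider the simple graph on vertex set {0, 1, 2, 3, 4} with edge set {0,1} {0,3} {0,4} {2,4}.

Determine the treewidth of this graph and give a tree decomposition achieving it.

Treewidth 1.
Bags: B1 = {0, 1}  B2 = {0, 4}  B3 = {0, 3}  B4 = {2, 4}
Tree: B1–B2, B2–B3, B2–B4

The largest bag has 2 vertices, giving width 1; this decomposition certifies tw(G) ≤ 1. Any graph with an edge has treewidth ≥ 1, and G has the edge 1–0. Therefore the treewidth is 1.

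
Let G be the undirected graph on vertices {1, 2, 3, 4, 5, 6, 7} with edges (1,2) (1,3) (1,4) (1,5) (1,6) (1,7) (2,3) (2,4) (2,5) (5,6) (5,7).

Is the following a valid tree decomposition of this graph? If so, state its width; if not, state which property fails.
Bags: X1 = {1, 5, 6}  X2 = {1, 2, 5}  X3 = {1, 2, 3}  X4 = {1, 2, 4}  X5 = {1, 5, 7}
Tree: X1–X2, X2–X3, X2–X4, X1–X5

Yes; width 2.

Vertex coverage: the bags together contain {1, 2, 3, 4, 5, 6, 7}, the full vertex set. Edge coverage: each edge of G has both endpoints in at least one bag. Running intersection: for every vertex, the bags containing it form a connected subtree. All three properties hold, so this is a valid tree decomposition of width max|bag| − 1 = 2, and hence tw(G) ≤ 2.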